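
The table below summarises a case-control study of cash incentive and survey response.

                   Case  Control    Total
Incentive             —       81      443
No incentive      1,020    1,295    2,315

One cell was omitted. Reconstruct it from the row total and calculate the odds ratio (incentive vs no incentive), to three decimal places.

The missing cell is in the exposed row: 443 − 81 = 362.
So a = 362, b = 81, c = 1020, d = 1295.
OR = (a·d)/(b·c) = (362 × 1295) / (81 × 1020) = 468790 / 82620 = 5.67405

5.674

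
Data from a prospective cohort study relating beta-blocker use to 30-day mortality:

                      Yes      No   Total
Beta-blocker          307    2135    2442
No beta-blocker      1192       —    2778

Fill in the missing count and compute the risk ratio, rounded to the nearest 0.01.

The missing cell is in the unexposed row: 2778 − 1192 = 1586.
So a = 307, b = 2135, c = 1192, d = 1586.
RR = [a/(a+b)] / [c/(c+d)] = (307/2442) / (1192/2778) = 0.12572/0.42909 = 0.29299

0.29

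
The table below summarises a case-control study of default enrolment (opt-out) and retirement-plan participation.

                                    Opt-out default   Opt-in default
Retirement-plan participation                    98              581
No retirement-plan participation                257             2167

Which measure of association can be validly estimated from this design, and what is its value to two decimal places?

Reading the table with exposure as columns: a = 98 (Opt-out default, case), b = 257 (Opt-out default, non-case), c = 581 (Opt-in default, case), d = 2167.
This is a case-control study: participants were sampled on outcome status, so risks in the source population cannot be estimated directly — relative risk is not valid here. The odds ratio is the appropriate measure.
OR = (a·d)/(b·c) = (98 × 2167) / (257 × 581) = 212366 / 149317 = 1.42225

1.42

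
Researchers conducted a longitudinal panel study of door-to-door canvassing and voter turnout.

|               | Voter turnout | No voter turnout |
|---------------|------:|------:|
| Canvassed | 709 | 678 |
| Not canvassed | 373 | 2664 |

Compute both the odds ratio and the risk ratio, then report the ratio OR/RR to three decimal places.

Cells: a = 709, b = 678, c = 373, d = 2664.
OR = (709·2664)/(678·373) = 1888776/252894 = 7.46865
Risk in exposed = 709/1387 = 0.51118; risk in unexposed = 373/3037 = 0.12282; RR = 4.16204
OR/RR = 7.46865 / 4.16204 = 1.79447
The outcome is not rare, so the OR lies further from 1 than the RR.

1.794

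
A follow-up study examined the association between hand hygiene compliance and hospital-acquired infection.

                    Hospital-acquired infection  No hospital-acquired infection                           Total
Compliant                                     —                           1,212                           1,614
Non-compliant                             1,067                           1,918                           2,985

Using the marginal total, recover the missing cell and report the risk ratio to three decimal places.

0.697

The missing cell is in the exposed row: 1614 − 1212 = 402.
So a = 402, b = 1212, c = 1067, d = 1918.
RR = [a/(a+b)] / [c/(c+d)] = (402/1614) / (1067/2985) = 0.24907/0.35745 = 0.69679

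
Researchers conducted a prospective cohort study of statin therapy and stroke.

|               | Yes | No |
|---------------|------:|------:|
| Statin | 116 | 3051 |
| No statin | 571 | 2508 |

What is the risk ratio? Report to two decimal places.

Cells: a = 116, b = 3051, c = 571, d = 2508.
Risk in exposed = 116/3167 = 0.03663; risk in unexposed = 571/3079 = 0.18545.
RR = 0.03663 / 0.18545 = 0.19751
The risk is 80% lower among the exposed than among the unexposed.

0.20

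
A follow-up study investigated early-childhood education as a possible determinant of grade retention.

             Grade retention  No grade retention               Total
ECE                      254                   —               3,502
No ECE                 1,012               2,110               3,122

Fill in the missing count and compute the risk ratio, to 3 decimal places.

The missing cell is in the exposed row: 3502 − 254 = 3248.
So a = 254, b = 3248, c = 1012, d = 2110.
RR = [a/(a+b)] / [c/(c+d)] = (254/3502) / (1012/3122) = 0.07253/0.32415 = 0.22375

0.224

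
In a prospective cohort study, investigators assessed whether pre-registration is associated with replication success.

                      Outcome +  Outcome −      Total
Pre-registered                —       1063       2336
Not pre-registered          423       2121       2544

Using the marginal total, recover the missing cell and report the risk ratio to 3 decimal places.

The missing cell is in the exposed row: 2336 − 1063 = 1273.
So a = 1273, b = 1063, c = 423, d = 2121.
RR = [a/(a+b)] / [c/(c+d)] = (1273/2336) / (423/2544) = 0.54495/0.16627 = 3.27742

3.277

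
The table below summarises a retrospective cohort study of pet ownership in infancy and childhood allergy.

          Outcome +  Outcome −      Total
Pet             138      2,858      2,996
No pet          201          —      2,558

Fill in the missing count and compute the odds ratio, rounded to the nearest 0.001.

The missing cell is in the unexposed row: 2558 − 201 = 2357.
So a = 138, b = 2858, c = 201, d = 2357.
OR = (a·d)/(b·c) = (138 × 2357) / (2858 × 201) = 325266 / 574458 = 0.56621

0.566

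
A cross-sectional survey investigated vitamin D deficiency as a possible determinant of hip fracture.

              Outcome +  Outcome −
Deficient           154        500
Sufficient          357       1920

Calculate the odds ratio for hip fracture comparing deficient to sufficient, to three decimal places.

Cells: a = 154, b = 500, c = 357, d = 1920.
OR = (a·d)/(b·c) = (154 × 1920) / (500 × 357) = 295680 / 178500 = 1.65647
The odds of hip fracture are about 1.66 times as high in the deficient group.

1.656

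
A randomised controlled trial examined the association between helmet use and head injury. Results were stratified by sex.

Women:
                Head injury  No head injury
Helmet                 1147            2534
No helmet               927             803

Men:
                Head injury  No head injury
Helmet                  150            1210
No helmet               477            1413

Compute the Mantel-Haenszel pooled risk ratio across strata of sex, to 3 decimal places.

0.547

RR_MH = Σ(aᵢ·n₀ᵢ/nᵢ) / Σ(cᵢ·n₁ᵢ/nᵢ), with n₁ᵢ = aᵢ+bᵢ (exposed), n₀ᵢ = cᵢ+dᵢ (unexposed), nᵢ = n₁ᵢ+n₀ᵢ.
Stratum 1 (Women): n₁ = 3681, n₀ = 1730, n = 5411; a·n₀/n = 1147·1730/5411 = 366.7178; c·n₁/n = 927·3681/5411 = 630.6204
Stratum 2 (Men): n₁ = 1360, n₀ = 1890, n = 3250; a·n₀/n = 150·1890/3250 = 87.2308; c·n₁/n = 477·1360/3250 = 199.6062
RR_MH = (366.7178 + 87.2308) / (630.6204 + 199.6062) = 453.9486 / 830.2266 = 0.54678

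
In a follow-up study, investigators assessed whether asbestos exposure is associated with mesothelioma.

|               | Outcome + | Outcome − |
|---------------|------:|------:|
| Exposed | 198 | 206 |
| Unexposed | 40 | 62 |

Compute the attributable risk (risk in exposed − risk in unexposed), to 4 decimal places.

0.0979

Cells: a = 198, b = 206, c = 40, d = 62.
Risk in exposed = 198/404 = 0.490099; risk in unexposed = 40/102 = 0.392157.
Risk difference = 0.490099 − 0.392157 = 0.097942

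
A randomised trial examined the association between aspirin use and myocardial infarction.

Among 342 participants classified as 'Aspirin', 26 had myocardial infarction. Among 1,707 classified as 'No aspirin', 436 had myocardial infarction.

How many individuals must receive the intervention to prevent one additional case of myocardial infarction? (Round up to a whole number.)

Risk in treated group = 26/342 = 0.07602; risk in control = 436/1707 = 0.25542.
Absolute risk reduction = 0.25542 − 0.07602 = 0.17940
NNT = 1 / ARR = 1 / 0.17940 = 5.574 → round up → 6

6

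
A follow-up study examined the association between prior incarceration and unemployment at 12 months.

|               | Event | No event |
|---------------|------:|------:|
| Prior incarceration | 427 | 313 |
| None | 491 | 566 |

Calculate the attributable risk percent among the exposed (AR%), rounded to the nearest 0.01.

19.50

Cells: a = 427, b = 313, c = 491, d = 566.
Risk in exposed = 427/740 = 0.57703; risk in unexposed = 491/1057 = 0.46452.
RR = 0.57703/0.46452 = 1.24219
AR% = (RR − 1)/RR × 100 = (1.24219 − 1)/1.24219 × 100 = 19.4973%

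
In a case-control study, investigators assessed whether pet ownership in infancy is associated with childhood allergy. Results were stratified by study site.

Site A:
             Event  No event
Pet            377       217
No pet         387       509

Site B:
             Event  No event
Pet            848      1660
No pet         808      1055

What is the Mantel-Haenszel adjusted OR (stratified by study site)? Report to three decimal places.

OR_MH = Σ(aᵢdᵢ/nᵢ) / Σ(bᵢcᵢ/nᵢ), where nᵢ is the stratum total.
Stratum 1 (Site A): n = 1490; a·d/n = 377·509/1490 = 128.7872; b·c/n = 217·387/1490 = 56.3617
Stratum 2 (Site B): n = 4371; a·d/n = 848·1055/4371 = 204.6763; b·c/n = 1660·808/4371 = 306.8588
OR_MH = (128.7872 + 204.6763) / (56.3617 + 306.8588) = 333.4635 / 363.2206 = 0.91807

0.918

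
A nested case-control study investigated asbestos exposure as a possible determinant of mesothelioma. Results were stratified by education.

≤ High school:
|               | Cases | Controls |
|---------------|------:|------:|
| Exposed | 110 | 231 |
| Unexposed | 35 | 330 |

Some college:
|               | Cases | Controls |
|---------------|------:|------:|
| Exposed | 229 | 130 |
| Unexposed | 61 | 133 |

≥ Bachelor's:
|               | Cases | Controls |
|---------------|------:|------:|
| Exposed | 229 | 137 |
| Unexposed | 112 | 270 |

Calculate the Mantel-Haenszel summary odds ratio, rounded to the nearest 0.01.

4.08

OR_MH = Σ(aᵢdᵢ/nᵢ) / Σ(bᵢcᵢ/nᵢ), where nᵢ is the stratum total.
Stratum 1 (≤ High school): n = 706; a·d/n = 110·330/706 = 51.4164; b·c/n = 231·35/706 = 11.4518
Stratum 2 (Some college): n = 553; a·d/n = 229·133/553 = 55.0759; b·c/n = 130·61/553 = 14.3400
Stratum 3 (≥ Bachelor's): n = 748; a·d/n = 229·270/748 = 82.6604; b·c/n = 137·112/748 = 20.5134
OR_MH = (51.4164 + 55.0759 + 82.6604) / (11.4518 + 14.3400 + 20.5134) = 189.1528 / 46.3052 = 4.08492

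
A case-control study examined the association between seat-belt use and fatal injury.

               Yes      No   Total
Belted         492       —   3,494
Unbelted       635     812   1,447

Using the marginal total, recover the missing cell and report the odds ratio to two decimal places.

The missing cell is in the exposed row: 3494 − 492 = 3002.
So a = 492, b = 3002, c = 635, d = 812.
OR = (a·d)/(b·c) = (492 × 812) / (3002 × 635) = 399504 / 1906270 = 0.20957

0.21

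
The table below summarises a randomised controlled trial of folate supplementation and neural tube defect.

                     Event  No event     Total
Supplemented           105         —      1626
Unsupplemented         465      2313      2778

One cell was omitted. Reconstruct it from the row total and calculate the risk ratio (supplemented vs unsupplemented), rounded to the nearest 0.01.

0.39

The missing cell is in the exposed row: 1626 − 105 = 1521.
So a = 105, b = 1521, c = 465, d = 2313.
RR = [a/(a+b)] / [c/(c+d)] = (105/1626) / (465/2778) = 0.06458/0.16739 = 0.38579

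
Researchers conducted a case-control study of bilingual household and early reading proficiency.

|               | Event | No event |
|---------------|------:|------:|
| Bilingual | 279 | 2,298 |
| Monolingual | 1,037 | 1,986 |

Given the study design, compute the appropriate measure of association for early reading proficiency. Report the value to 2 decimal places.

Cells: a = 279, b = 2298, c = 1037, d = 1986.
This is a case-control study: participants were sampled on outcome status, so risks in the source population cannot be estimated directly — relative risk is not valid here. The odds ratio is the appropriate measure.
OR = (a·d)/(b·c) = (279 × 1986) / (2298 × 1037) = 554094 / 2383026 = 0.23252

0.23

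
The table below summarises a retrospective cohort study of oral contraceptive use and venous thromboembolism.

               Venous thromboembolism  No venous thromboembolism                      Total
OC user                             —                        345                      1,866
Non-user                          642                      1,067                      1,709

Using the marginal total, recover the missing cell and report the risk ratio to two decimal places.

2.17

The missing cell is in the exposed row: 1866 − 345 = 1521.
So a = 1521, b = 345, c = 642, d = 1067.
RR = [a/(a+b)] / [c/(c+d)] = (1521/1866) / (642/1709) = 0.81511/0.37566 = 2.16982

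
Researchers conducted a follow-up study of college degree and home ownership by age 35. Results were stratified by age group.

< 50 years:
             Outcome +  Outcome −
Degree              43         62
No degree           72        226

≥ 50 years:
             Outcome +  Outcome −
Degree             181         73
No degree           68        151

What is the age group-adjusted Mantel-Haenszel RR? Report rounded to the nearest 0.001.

2.091

RR_MH = Σ(aᵢ·n₀ᵢ/nᵢ) / Σ(cᵢ·n₁ᵢ/nᵢ), with n₁ᵢ = aᵢ+bᵢ (exposed), n₀ᵢ = cᵢ+dᵢ (unexposed), nᵢ = n₁ᵢ+n₀ᵢ.
Stratum 1 (< 50 years): n₁ = 105, n₀ = 298, n = 403; a·n₀/n = 43·298/403 = 31.7965; c·n₁/n = 72·105/403 = 18.7593
Stratum 2 (≥ 50 years): n₁ = 254, n₀ = 219, n = 473; a·n₀/n = 181·219/473 = 83.8034; c·n₁/n = 68·254/473 = 36.5159
RR_MH = (31.7965 + 83.8034) / (18.7593 + 36.5159) = 115.5999 / 55.2752 = 2.09135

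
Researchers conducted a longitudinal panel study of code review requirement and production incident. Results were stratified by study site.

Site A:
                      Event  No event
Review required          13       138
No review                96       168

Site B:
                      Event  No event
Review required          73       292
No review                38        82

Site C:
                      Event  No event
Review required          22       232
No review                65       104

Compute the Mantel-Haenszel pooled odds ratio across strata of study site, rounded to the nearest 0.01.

0.25

OR_MH = Σ(aᵢdᵢ/nᵢ) / Σ(bᵢcᵢ/nᵢ), where nᵢ is the stratum total.
Stratum 1 (Site A): n = 415; a·d/n = 13·168/415 = 5.2627; b·c/n = 138·96/415 = 31.9229
Stratum 2 (Site B): n = 485; a·d/n = 73·82/485 = 12.3423; b·c/n = 292·38/485 = 22.8784
Stratum 3 (Site C): n = 423; a·d/n = 22·104/423 = 5.4090; b·c/n = 232·65/423 = 35.6501
OR_MH = (5.2627 + 12.3423 + 5.4090) / (31.9229 + 22.8784 + 35.6501) = 23.0139 / 90.4514 = 0.25443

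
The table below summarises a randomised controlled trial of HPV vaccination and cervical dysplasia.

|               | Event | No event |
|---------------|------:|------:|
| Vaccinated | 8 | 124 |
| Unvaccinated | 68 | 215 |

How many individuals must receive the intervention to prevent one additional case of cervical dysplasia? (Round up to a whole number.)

6

Risk in treated group = 8/132 = 0.06061; risk in control = 68/283 = 0.24028.
Absolute risk reduction = 0.24028 − 0.06061 = 0.17968
NNT = 1 / ARR = 1 / 0.17968 = 5.566 → round up → 6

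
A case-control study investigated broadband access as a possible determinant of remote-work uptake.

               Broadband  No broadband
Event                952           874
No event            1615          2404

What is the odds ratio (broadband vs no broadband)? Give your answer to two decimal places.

1.62

Reading the table with exposure as columns: a = 952 (Broadband, case), b = 1615 (Broadband, non-case), c = 874 (No broadband, case), d = 2404.
OR = (a·d)/(b·c) = (952 × 2404) / (1615 × 874) = 2288608 / 1411510 = 1.62139
The odds of remote-work uptake are about 1.62 times as high in the broadband group.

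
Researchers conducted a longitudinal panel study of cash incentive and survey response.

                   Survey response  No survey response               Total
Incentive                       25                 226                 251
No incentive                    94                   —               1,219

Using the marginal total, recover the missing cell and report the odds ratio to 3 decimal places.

1.324

The missing cell is in the unexposed row: 1219 − 94 = 1125.
So a = 25, b = 226, c = 94, d = 1125.
OR = (a·d)/(b·c) = (25 × 1125) / (226 × 94) = 28125 / 21244 = 1.32390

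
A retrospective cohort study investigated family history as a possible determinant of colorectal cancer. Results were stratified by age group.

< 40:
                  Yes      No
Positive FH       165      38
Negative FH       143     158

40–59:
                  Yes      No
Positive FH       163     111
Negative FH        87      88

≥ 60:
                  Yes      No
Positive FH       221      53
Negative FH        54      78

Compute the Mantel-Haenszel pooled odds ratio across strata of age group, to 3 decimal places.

3.206

OR_MH = Σ(aᵢdᵢ/nᵢ) / Σ(bᵢcᵢ/nᵢ), where nᵢ is the stratum total.
Stratum 1 (< 40): n = 504; a·d/n = 165·158/504 = 51.7262; b·c/n = 38·143/504 = 10.7817
Stratum 2 (40–59): n = 449; a·d/n = 163·88/449 = 31.9465; b·c/n = 111·87/449 = 21.5078
Stratum 3 (≥ 60): n = 406; a·d/n = 221·78/406 = 42.4581; b·c/n = 53·54/406 = 7.0493
OR_MH = (51.7262 + 31.9465 + 42.4581) / (10.7817 + 21.5078 + 7.0493) = 126.1309 / 39.3388 = 3.20627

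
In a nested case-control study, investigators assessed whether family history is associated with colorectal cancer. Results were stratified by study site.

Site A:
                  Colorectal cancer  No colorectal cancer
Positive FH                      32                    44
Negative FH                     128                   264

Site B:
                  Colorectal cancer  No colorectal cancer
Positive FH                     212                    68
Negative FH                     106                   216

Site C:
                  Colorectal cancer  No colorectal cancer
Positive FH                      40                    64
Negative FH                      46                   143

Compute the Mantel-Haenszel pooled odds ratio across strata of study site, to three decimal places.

3.337

OR_MH = Σ(aᵢdᵢ/nᵢ) / Σ(bᵢcᵢ/nᵢ), where nᵢ is the stratum total.
Stratum 1 (Site A): n = 468; a·d/n = 32·264/468 = 18.0513; b·c/n = 44·128/468 = 12.0342
Stratum 2 (Site B): n = 602; a·d/n = 212·216/602 = 76.0664; b·c/n = 68·106/602 = 11.9734
Stratum 3 (Site C): n = 293; a·d/n = 40·143/293 = 19.5222; b·c/n = 64·46/293 = 10.0478
OR_MH = (18.0513 + 76.0664 + 19.5222) / (12.0342 + 11.9734 + 10.0478) = 113.6399 / 34.0554 = 3.33691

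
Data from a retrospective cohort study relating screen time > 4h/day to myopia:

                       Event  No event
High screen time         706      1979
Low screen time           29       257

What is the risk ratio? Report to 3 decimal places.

Cells: a = 706, b = 1979, c = 29, d = 257.
Risk in exposed = 706/2685 = 0.26294; risk in unexposed = 29/286 = 0.10140.
RR = 0.26294 / 0.10140 = 2.59315
The risk among the exposed is 2.59 times that among the unexposed.

2.593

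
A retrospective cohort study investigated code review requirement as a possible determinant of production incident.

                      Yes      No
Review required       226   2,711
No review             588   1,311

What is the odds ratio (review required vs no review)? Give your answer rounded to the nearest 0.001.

Cells: a = 226, b = 2711, c = 588, d = 1311.
OR = (a·d)/(b·c) = (226 × 1311) / (2711 × 588) = 296286 / 1594068 = 0.18587
Exposure is associated with lower odds of production incident (OR = 0.19 < 1).

0.186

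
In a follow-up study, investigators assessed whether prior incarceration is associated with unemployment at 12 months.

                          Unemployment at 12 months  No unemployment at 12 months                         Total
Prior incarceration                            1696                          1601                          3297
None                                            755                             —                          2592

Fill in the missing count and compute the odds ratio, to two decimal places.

2.58

The missing cell is in the unexposed row: 2592 − 755 = 1837.
So a = 1696, b = 1601, c = 755, d = 1837.
OR = (a·d)/(b·c) = (1696 × 1837) / (1601 × 755) = 3115552 / 1208755 = 2.57749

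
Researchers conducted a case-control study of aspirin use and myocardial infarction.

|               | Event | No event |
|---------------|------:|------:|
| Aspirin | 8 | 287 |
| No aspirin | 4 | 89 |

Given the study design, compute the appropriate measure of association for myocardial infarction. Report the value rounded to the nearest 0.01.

Cells: a = 8, b = 287, c = 4, d = 89.
This is a case-control study: participants were sampled on outcome status, so risks in the source population cannot be estimated directly — relative risk is not valid here. The odds ratio is the appropriate measure.
OR = (a·d)/(b·c) = (8 × 89) / (287 × 4) = 712 / 1148 = 0.62021

0.62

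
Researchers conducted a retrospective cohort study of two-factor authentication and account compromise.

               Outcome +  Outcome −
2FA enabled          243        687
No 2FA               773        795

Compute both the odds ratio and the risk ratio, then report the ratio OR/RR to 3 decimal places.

Cells: a = 243, b = 687, c = 773, d = 795.
OR = (243·795)/(687·773) = 193185/531051 = 0.36378
Risk in exposed = 243/930 = 0.26129; risk in unexposed = 773/1568 = 0.49298; RR = 0.53002
OR/RR = 0.36378 / 0.53002 = 0.68635
The outcome is not rare, so the OR lies further from 1 than the RR.

0.686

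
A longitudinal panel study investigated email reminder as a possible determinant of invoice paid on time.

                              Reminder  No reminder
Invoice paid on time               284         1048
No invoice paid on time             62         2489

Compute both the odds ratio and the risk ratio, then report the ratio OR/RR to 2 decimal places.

Reading the table with exposure as columns: a = 284 (Reminder, case), b = 62 (Reminder, non-case), c = 1048 (No reminder, case), d = 2489.
OR = (284·2489)/(62·1048) = 706876/64976 = 10.87903
Risk in exposed = 284/346 = 0.82081; risk in unexposed = 1048/3537 = 0.29630; RR = 2.77023
OR/RR = 10.87903 / 2.77023 = 3.92712
The outcome is not rare, so the OR lies further from 1 than the RR.

3.93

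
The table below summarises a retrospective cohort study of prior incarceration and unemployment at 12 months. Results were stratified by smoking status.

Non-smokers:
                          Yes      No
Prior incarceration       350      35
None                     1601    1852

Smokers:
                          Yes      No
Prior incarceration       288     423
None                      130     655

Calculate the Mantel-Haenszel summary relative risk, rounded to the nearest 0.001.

2.096

RR_MH = Σ(aᵢ·n₀ᵢ/nᵢ) / Σ(cᵢ·n₁ᵢ/nᵢ), with n₁ᵢ = aᵢ+bᵢ (exposed), n₀ᵢ = cᵢ+dᵢ (unexposed), nᵢ = n₁ᵢ+n₀ᵢ.
Stratum 1 (Non-smokers): n₁ = 385, n₀ = 3453, n = 3838; a·n₀/n = 350·3453/3838 = 314.8906; c·n₁/n = 1601·385/3838 = 160.6006
Stratum 2 (Smokers): n₁ = 711, n₀ = 785, n = 1496; a·n₀/n = 288·785/1496 = 151.1230; c·n₁/n = 130·711/1496 = 61.7848
RR_MH = (314.8906 + 151.1230) / (160.6006 + 61.7848) = 466.0136 / 222.3853 = 2.09552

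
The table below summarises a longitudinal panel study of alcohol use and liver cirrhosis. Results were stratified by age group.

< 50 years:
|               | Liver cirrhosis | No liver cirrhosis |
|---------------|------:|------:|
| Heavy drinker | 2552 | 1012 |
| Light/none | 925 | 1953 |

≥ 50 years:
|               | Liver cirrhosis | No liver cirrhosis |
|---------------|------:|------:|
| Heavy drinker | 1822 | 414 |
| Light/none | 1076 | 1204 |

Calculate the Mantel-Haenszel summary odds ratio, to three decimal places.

OR_MH = Σ(aᵢdᵢ/nᵢ) / Σ(bᵢcᵢ/nᵢ), where nᵢ is the stratum total.
Stratum 1 (< 50 years): n = 6442; a·d/n = 2552·1953/6442 = 773.6815; b·c/n = 1012·925/6442 = 145.3120
Stratum 2 (≥ 50 years): n = 4516; a·d/n = 1822·1204/4516 = 485.7591; b·c/n = 414·1076/4516 = 98.6413
OR_MH = (773.6815 + 485.7591) / (145.3120 + 98.6413) = 1259.4405 / 243.9533 = 5.16263

5.163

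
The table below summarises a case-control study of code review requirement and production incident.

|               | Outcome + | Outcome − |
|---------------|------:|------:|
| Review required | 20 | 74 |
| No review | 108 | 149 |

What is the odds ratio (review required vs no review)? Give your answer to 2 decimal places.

Cells: a = 20, b = 74, c = 108, d = 149.
OR = (a·d)/(b·c) = (20 × 149) / (74 × 108) = 2980 / 7992 = 0.37287
Exposure is associated with lower odds of production incident (OR = 0.37 < 1).

0.37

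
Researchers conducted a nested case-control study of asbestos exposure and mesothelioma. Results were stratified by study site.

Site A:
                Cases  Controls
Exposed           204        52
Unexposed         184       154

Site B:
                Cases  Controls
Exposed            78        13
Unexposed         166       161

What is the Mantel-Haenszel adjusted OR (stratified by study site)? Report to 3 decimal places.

OR_MH = Σ(aᵢdᵢ/nᵢ) / Σ(bᵢcᵢ/nᵢ), where nᵢ is the stratum total.
Stratum 1 (Site A): n = 594; a·d/n = 204·154/594 = 52.8889; b·c/n = 52·184/594 = 16.1077
Stratum 2 (Site B): n = 418; a·d/n = 78·161/418 = 30.0431; b·c/n = 13·166/418 = 5.1627
OR_MH = (52.8889 + 30.0431) / (16.1077 + 5.1627) = 82.9320 / 21.2704 = 3.89893

3.899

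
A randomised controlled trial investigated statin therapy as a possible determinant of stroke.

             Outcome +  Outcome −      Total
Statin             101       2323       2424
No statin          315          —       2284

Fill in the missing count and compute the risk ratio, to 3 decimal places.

0.302

The missing cell is in the unexposed row: 2284 − 315 = 1969.
So a = 101, b = 2323, c = 315, d = 1969.
RR = [a/(a+b)] / [c/(c+d)] = (101/2424) / (315/2284) = 0.04167/0.13792 = 0.30212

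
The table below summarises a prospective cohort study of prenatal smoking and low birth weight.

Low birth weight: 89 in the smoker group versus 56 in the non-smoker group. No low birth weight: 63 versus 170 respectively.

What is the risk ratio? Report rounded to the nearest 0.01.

From the description: a = 89, b = 63, c = 56, d = 170.
Risk in exposed = 89/152 = 0.58553; risk in unexposed = 56/226 = 0.24779.
RR = 0.58553 / 0.24779 = 2.36302
The risk among the exposed is 2.36 times that among the unexposed.

2.36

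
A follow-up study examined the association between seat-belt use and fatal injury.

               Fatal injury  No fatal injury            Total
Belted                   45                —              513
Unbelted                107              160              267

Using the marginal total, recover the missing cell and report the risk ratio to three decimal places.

The missing cell is in the exposed row: 513 − 45 = 468.
So a = 45, b = 468, c = 107, d = 160.
RR = [a/(a+b)] / [c/(c+d)] = (45/513) / (107/267) = 0.08772/0.40075 = 0.21889

0.219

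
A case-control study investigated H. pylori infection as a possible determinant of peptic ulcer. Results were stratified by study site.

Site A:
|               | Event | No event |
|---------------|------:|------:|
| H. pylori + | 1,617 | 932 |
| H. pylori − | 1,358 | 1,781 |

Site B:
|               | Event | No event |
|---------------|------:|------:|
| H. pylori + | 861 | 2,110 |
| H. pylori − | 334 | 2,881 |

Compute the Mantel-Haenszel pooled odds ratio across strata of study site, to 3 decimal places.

2.697

OR_MH = Σ(aᵢdᵢ/nᵢ) / Σ(bᵢcᵢ/nᵢ), where nᵢ is the stratum total.
Stratum 1 (Site A): n = 5688; a·d/n = 1617·1781/5688 = 506.3075; b·c/n = 932·1358/5688 = 222.5134
Stratum 2 (Site B): n = 6186; a·d/n = 861·2881/6186 = 400.9927; b·c/n = 2110·334/6186 = 113.9250
OR_MH = (506.3075 + 400.9927) / (222.5134 + 113.9250) = 907.3002 / 336.4384 = 2.69678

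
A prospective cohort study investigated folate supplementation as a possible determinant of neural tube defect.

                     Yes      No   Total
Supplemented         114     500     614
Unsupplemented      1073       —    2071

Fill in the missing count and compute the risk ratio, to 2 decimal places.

The missing cell is in the unexposed row: 2071 − 1073 = 998.
So a = 114, b = 500, c = 1073, d = 998.
RR = [a/(a+b)] / [c/(c+d)] = (114/614) / (1073/2071) = 0.18567/0.51811 = 0.35836

0.36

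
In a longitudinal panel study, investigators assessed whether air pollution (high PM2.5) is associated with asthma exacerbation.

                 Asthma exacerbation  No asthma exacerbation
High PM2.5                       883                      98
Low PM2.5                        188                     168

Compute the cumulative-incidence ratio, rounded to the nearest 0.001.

1.704

Cells: a = 883, b = 98, c = 188, d = 168.
Risk in exposed = 883/981 = 0.90010; risk in unexposed = 188/356 = 0.52809.
RR = 0.90010 / 0.52809 = 1.70445
The risk among the exposed is 1.70 times that among the unexposed.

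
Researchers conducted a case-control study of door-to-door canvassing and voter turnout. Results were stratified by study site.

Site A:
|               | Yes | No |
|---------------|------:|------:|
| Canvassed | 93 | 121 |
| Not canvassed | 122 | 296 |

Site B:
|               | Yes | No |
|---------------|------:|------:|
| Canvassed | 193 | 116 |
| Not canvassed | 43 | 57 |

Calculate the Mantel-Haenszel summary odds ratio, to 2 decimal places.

1.98

OR_MH = Σ(aᵢdᵢ/nᵢ) / Σ(bᵢcᵢ/nᵢ), where nᵢ is the stratum total.
Stratum 1 (Site A): n = 632; a·d/n = 93·296/632 = 43.5570; b·c/n = 121·122/632 = 23.3576
Stratum 2 (Site B): n = 409; a·d/n = 193·57/409 = 26.8973; b·c/n = 116·43/409 = 12.1956
OR_MH = (43.5570 + 26.8973) / (23.3576 + 12.1956) = 70.4543 / 35.5532 = 1.98166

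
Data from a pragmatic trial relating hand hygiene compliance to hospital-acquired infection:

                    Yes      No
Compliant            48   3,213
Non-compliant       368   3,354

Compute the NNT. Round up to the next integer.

Risk in treated group = 48/3261 = 0.01472; risk in control = 368/3722 = 0.09887.
Absolute risk reduction = 0.09887 − 0.01472 = 0.08415
NNT = 1 / ARR = 1 / 0.08415 = 11.883 → round up → 12

12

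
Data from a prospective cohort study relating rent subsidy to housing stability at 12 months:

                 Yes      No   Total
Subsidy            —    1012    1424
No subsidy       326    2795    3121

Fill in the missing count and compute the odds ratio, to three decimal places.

The missing cell is in the exposed row: 1424 − 1012 = 412.
So a = 412, b = 1012, c = 326, d = 2795.
OR = (a·d)/(b·c) = (412 × 2795) / (1012 × 326) = 1151540 / 329912 = 3.49045

3.490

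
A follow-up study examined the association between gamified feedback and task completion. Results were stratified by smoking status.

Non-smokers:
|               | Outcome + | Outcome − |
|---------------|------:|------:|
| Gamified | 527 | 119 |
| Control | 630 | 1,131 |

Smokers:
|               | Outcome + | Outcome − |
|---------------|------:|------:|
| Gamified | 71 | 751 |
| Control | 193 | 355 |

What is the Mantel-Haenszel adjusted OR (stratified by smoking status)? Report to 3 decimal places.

OR_MH = Σ(aᵢdᵢ/nᵢ) / Σ(bᵢcᵢ/nᵢ), where nᵢ is the stratum total.
Stratum 1 (Non-smokers): n = 2407; a·d/n = 527·1131/2407 = 247.6265; b·c/n = 119·630/2407 = 31.1467
Stratum 2 (Smokers): n = 1370; a·d/n = 71·355/1370 = 18.3978; b·c/n = 751·193/1370 = 105.7978
OR_MH = (247.6265 + 18.3978) / (31.1467 + 105.7978) = 266.0243 / 136.9445 = 1.94257

1.943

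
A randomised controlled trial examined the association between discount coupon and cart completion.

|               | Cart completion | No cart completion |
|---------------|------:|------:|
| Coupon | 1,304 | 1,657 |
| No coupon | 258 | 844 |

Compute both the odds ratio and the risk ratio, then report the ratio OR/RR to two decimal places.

Cells: a = 1304, b = 1657, c = 258, d = 844.
OR = (1304·844)/(1657·258) = 1100576/427506 = 2.57441
Risk in exposed = 1304/2961 = 0.44039; risk in unexposed = 258/1102 = 0.23412; RR = 1.88105
OR/RR = 2.57441 / 1.88105 = 1.36860
The outcome is not rare, so the OR lies further from 1 than the RR.

1.37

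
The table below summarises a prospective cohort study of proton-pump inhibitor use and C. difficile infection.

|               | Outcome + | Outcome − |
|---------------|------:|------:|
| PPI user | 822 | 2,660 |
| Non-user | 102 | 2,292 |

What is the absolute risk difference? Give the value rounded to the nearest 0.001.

Cells: a = 822, b = 2660, c = 102, d = 2292.
Risk in exposed = 822/3482 = 0.236071; risk in unexposed = 102/2394 = 0.042607.
Risk difference = 0.236071 − 0.042607 = 0.193465

0.193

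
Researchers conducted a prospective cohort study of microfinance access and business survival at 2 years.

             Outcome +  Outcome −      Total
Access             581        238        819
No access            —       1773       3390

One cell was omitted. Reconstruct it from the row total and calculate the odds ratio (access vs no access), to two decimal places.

The missing cell is in the unexposed row: 3390 − 1773 = 1617.
So a = 581, b = 238, c = 1617, d = 1773.
OR = (a·d)/(b·c) = (581 × 1773) / (238 × 1617) = 1030113 / 384846 = 2.67669

2.68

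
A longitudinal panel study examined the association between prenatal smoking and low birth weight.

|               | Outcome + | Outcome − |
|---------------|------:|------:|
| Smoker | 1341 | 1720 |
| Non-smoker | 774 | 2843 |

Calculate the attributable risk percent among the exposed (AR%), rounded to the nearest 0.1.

Cells: a = 1341, b = 1720, c = 774, d = 2843.
Risk in exposed = 1341/3061 = 0.43809; risk in unexposed = 774/3617 = 0.21399.
RR = 0.43809/0.21399 = 2.04726
AR% = (RR − 1)/RR × 100 = (2.04726 − 1)/2.04726 × 100 = 51.1542%

51.2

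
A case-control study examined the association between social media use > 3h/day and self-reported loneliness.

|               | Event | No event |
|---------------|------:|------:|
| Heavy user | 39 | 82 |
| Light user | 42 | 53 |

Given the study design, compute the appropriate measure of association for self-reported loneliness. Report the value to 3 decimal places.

Cells: a = 39, b = 82, c = 42, d = 53.
This is a case-control study: participants were sampled on outcome status, so risks in the source population cannot be estimated directly — relative risk is not valid here. The odds ratio is the appropriate measure.
OR = (a·d)/(b·c) = (39 × 53) / (82 × 42) = 2067 / 3444 = 0.60017

0.600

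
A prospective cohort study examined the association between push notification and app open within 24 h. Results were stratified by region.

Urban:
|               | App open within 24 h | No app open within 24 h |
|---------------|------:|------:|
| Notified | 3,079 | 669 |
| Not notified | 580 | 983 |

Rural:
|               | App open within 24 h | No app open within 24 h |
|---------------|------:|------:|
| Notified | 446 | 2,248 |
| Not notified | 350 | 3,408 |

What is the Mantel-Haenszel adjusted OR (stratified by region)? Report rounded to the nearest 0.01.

OR_MH = Σ(aᵢdᵢ/nᵢ) / Σ(bᵢcᵢ/nᵢ), where nᵢ is the stratum total.
Stratum 1 (Urban): n = 5311; a·d/n = 3079·983/5311 = 569.8846; b·c/n = 669·580/5311 = 73.0597
Stratum 2 (Rural): n = 6452; a·d/n = 446·3408/6452 = 235.5809; b·c/n = 2248·350/6452 = 121.9467
OR_MH = (569.8846 + 235.5809) / (73.0597 + 121.9467) = 805.4655 / 195.0064 = 4.13046

4.13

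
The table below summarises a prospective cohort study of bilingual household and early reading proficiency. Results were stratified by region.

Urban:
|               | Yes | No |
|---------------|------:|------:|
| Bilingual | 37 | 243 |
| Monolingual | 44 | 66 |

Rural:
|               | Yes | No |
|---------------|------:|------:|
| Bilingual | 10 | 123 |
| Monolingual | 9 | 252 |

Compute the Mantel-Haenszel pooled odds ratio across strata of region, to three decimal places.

OR_MH = Σ(aᵢdᵢ/nᵢ) / Σ(bᵢcᵢ/nᵢ), where nᵢ is the stratum total.
Stratum 1 (Urban): n = 390; a·d/n = 37·66/390 = 6.2615; b·c/n = 243·44/390 = 27.4154
Stratum 2 (Rural): n = 394; a·d/n = 10·252/394 = 6.3959; b·c/n = 123·9/394 = 2.8096
OR_MH = (6.2615 + 6.3959) / (27.4154 + 2.8096) = 12.6575 / 30.2250 = 0.41877

0.419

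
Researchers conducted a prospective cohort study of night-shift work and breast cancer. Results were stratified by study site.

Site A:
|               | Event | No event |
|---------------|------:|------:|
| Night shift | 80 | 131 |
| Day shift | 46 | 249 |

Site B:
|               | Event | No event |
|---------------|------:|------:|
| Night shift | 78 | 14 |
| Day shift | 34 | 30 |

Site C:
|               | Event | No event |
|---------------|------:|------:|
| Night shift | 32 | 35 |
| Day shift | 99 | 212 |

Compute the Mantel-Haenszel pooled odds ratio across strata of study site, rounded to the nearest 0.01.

3.00

OR_MH = Σ(aᵢdᵢ/nᵢ) / Σ(bᵢcᵢ/nᵢ), where nᵢ is the stratum total.
Stratum 1 (Site A): n = 506; a·d/n = 80·249/506 = 39.3676; b·c/n = 131·46/506 = 11.9091
Stratum 2 (Site B): n = 156; a·d/n = 78·30/156 = 15.0000; b·c/n = 14·34/156 = 3.0513
Stratum 3 (Site C): n = 378; a·d/n = 32·212/378 = 17.9471; b·c/n = 35·99/378 = 9.1667
OR_MH = (39.3676 + 15.0000 + 17.9471) / (11.9091 + 3.0513 + 9.1667) = 72.3147 / 24.1270 = 2.99725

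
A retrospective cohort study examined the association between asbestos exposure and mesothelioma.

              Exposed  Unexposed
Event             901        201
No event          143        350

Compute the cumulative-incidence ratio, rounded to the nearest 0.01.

2.37

Reading the table with exposure as columns: a = 901 (Exposed, case), b = 143 (Exposed, non-case), c = 201 (Unexposed, case), d = 350.
Risk in exposed = 901/1044 = 0.86303; risk in unexposed = 201/551 = 0.36479.
RR = 0.86303 / 0.36479 = 2.36581
The risk among the exposed is 2.37 times that among the unexposed.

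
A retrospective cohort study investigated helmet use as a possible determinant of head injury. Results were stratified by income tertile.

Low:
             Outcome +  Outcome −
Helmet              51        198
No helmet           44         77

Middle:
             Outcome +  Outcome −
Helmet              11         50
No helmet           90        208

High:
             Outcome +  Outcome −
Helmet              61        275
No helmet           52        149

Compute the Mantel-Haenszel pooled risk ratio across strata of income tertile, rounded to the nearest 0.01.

0.63

RR_MH = Σ(aᵢ·n₀ᵢ/nᵢ) / Σ(cᵢ·n₁ᵢ/nᵢ), with n₁ᵢ = aᵢ+bᵢ (exposed), n₀ᵢ = cᵢ+dᵢ (unexposed), nᵢ = n₁ᵢ+n₀ᵢ.
Stratum 1 (Low): n₁ = 249, n₀ = 121, n = 370; a·n₀/n = 51·121/370 = 16.6784; c·n₁/n = 44·249/370 = 29.6108
Stratum 2 (Middle): n₁ = 61, n₀ = 298, n = 359; a·n₀/n = 11·298/359 = 9.1309; c·n₁/n = 90·61/359 = 15.2925
Stratum 3 (High): n₁ = 336, n₀ = 201, n = 537; a·n₀/n = 61·201/537 = 22.8324; c·n₁/n = 52·336/537 = 32.5363
RR_MH = (16.6784 + 9.1309 + 22.8324) / (29.6108 + 15.2925 + 32.5363) = 48.6417 / 77.4396 = 0.62812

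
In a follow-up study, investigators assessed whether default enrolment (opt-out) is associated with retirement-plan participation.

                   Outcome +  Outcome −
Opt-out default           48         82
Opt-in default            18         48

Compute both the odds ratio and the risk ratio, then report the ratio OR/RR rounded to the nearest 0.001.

Cells: a = 48, b = 82, c = 18, d = 48.
OR = (48·48)/(82·18) = 2304/1476 = 1.56098
Risk in exposed = 48/130 = 0.36923; risk in unexposed = 18/66 = 0.27273; RR = 1.35385
OR/RR = 1.56098 / 1.35385 = 1.15299
The outcome is not rare, so the OR lies further from 1 than the RR.

1.153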